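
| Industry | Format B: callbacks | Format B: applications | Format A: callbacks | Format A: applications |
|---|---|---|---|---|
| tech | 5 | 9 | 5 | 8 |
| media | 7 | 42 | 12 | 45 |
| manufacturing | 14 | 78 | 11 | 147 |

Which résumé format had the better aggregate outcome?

Tech: Format B 5/9 = 55.6%, Format A 5/8 = 62.5% → Format A
Media: Format B 7/42 = 16.7%, Format A 12/45 = 26.7% → Format A
Manufacturing: Format B 14/78 = 17.9%, Format A 11/147 = 7.5% → Format B
Overall: Format B 26/129 = 20.2%, Format A 28/200 = 14.0% → Format B
(Neither sweeps every industry group, but Format B has the higher pooled rate.)

Format B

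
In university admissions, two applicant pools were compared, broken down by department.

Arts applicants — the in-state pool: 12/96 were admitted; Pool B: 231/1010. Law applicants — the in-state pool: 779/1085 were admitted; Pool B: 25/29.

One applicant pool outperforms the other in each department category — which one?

Pool B

Arts: the in-state pool 12/96 = 12.5%, Pool B 231/1010 = 22.9% → Pool B
Law: the in-state pool 779/1085 = 71.8%, Pool B 25/29 = 86.2% → Pool B
Pool B has the higher rate in both groups.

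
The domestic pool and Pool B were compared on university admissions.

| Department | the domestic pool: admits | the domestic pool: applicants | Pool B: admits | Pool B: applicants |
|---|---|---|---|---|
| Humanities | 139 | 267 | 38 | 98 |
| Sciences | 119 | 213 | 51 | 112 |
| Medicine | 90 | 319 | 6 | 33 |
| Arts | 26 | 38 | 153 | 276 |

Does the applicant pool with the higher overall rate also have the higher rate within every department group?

No

Humanities: the domestic pool 139/267 = 52.1%, Pool B 38/98 = 38.8% → the domestic pool
Sciences: the domestic pool 119/213 = 55.9%, Pool B 51/112 = 45.5% → the domestic pool
Medicine: the domestic pool 90/319 = 28.2%, Pool B 6/33 = 18.2% → the domestic pool
Arts: the domestic pool 26/38 = 68.4%, Pool B 153/276 = 55.4% → the domestic pool
Overall: the domestic pool 374/837 = 44.7%, Pool B 248/519 = 47.8% → Pool B
The domestic pool wins each department group but Pool B wins overall — the comparison reverses. The domestic pool's applicants skew toward Medicine, which has a lower base rate.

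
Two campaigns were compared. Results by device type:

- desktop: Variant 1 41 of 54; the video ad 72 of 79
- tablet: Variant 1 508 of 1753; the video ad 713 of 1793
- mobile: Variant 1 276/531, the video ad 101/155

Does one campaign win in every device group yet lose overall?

Desktop: Variant 1 41/54 = 75.9%, the video ad 72/79 = 91.1% → the video ad
Tablet: Variant 1 508/1753 = 29.0%, the video ad 713/1793 = 39.8% → the video ad
Mobile: Variant 1 276/531 = 52.0%, the video ad 101/155 = 65.2% → the video ad
Overall: Variant 1 825/2338 = 35.3%, the video ad 886/2027 = 43.7% → the video ad
The video ad wins overall and in every device group — no reversal.

No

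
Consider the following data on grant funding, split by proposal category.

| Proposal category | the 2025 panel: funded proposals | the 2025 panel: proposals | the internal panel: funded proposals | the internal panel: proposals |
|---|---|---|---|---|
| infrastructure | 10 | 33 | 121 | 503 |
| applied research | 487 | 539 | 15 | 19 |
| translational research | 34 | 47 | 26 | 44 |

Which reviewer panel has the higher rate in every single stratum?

the 2025 panel

Infrastructure: the 2025 panel 10/33 = 30.3%, the internal panel 121/503 = 24.1% → the 2025 panel
Applied research: the 2025 panel 487/539 = 90.4%, the internal panel 15/19 = 78.9% → the 2025 panel
Translational research: the 2025 panel 34/47 = 72.3%, the internal panel 26/44 = 59.1% → the 2025 panel
The 2025 panel has the higher rate in all 3 groups.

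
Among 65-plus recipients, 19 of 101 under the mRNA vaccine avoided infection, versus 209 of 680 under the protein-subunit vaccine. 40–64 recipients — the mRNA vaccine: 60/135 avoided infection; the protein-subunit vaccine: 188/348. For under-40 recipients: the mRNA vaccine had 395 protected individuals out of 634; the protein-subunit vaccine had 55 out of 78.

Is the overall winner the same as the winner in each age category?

No

65-plus: the mRNA vaccine 19/101 = 18.8%, the protein-subunit vaccine 209/680 = 30.7% → the protein-subunit vaccine
40–64: the mRNA vaccine 60/135 = 44.4%, the protein-subunit vaccine 188/348 = 54.0% → the protein-subunit vaccine
Under-40: the mRNA vaccine 395/634 = 62.3%, the protein-subunit vaccine 55/78 = 70.5% → the protein-subunit vaccine
Overall: the mRNA vaccine 474/870 = 54.5%, the protein-subunit vaccine 452/1106 = 40.9% → the mRNA vaccine
The protein-subunit vaccine wins each age group but the mRNA vaccine wins overall — the comparison reverses. The protein-subunit vaccine's recipients skew toward 65-plus, which has a lower base rate.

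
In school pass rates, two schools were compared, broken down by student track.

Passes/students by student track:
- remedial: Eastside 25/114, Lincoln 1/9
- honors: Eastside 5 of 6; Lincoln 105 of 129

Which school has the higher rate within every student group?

Eastside

Remedial: Eastside 25/114 = 21.9%, Lincoln 1/9 = 11.1% → Eastside
Honors: Eastside 5/6 = 83.3%, Lincoln 105/129 = 81.4% → Eastside
Eastside has the higher rate in both groups.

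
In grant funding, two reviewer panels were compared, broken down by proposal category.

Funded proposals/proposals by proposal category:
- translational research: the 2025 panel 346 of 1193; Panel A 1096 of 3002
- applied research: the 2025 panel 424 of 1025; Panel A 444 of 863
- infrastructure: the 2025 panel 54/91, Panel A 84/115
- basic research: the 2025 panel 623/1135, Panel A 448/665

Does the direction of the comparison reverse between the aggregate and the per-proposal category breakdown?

No

Translational research: the 2025 panel 346/1193 = 29.0%, Panel A 1096/3002 = 36.5% → Panel A
Applied research: the 2025 panel 424/1025 = 41.4%, Panel A 444/863 = 51.4% → Panel A
Infrastructure: the 2025 panel 54/91 = 59.3%, Panel A 84/115 = 73.0% → Panel A
Basic research: the 2025 panel 623/1135 = 54.9%, Panel A 448/665 = 67.4% → Panel A
Overall: the 2025 panel 1447/3444 = 42.0%, Panel A 2072/4645 = 44.6% → Panel A
Panel A wins overall and in every proposal group — no reversal.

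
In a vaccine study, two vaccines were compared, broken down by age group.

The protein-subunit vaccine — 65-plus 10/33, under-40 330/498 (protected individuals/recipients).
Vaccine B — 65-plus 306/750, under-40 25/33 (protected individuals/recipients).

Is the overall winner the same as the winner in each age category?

65-plus: the protein-subunit vaccine 10/33 = 30.3%, Vaccine B 306/750 = 40.8% → Vaccine B
Under-40: the protein-subunit vaccine 330/498 = 66.3%, Vaccine B 25/33 = 75.8% → Vaccine B
Overall: the protein-subunit vaccine 340/531 = 64.0%, Vaccine B 331/783 = 42.3% → the protein-subunit vaccine
Vaccine B wins each age group but the protein-subunit vaccine wins overall — the comparison reverses. Vaccine B's recipients skew toward 65-plus, which has a lower base rate.

No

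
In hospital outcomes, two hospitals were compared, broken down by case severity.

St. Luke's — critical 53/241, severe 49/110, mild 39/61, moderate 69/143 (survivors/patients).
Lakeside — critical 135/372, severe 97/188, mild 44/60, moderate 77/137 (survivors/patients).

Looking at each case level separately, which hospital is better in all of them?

Lakeside

Critical: St. Luke's 53/241 = 22.0%, Lakeside 135/372 = 36.3% → Lakeside
Severe: St. Luke's 49/110 = 44.5%, Lakeside 97/188 = 51.6% → Lakeside
Mild: St. Luke's 39/61 = 63.9%, Lakeside 44/60 = 73.3% → Lakeside
Moderate: St. Luke's 69/143 = 48.3%, Lakeside 77/137 = 56.2% → Lakeside
Lakeside has the higher rate in all 4 groups.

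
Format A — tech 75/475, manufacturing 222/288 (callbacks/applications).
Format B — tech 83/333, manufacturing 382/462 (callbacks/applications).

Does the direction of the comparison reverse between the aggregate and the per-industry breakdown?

Tech: Format A 75/475 = 15.8%, Format B 83/333 = 24.9% → Format B
Manufacturing: Format A 222/288 = 77.1%, Format B 382/462 = 82.7% → Format B
Overall: Format A 297/763 = 38.9%, Format B 465/795 = 58.5% → Format B
Format B wins overall and in every industry group — no reversal.

No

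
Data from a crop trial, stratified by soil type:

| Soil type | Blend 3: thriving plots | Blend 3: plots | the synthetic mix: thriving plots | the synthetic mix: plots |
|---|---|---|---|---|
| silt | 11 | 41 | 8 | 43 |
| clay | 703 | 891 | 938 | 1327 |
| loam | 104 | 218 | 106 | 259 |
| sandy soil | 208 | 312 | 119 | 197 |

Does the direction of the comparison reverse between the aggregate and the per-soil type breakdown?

No

Silt: Blend 3 11/41 = 26.8%, the synthetic mix 8/43 = 18.6% → Blend 3
Clay: Blend 3 703/891 = 78.9%, the synthetic mix 938/1327 = 70.7% → Blend 3
Loam: Blend 3 104/218 = 47.7%, the synthetic mix 106/259 = 40.9% → Blend 3
Sandy soil: Blend 3 208/312 = 66.7%, the synthetic mix 119/197 = 60.4% → Blend 3
Overall: Blend 3 1026/1462 = 70.2%, the synthetic mix 1171/1826 = 64.1% → Blend 3
Blend 3 wins overall and in every soil group — no reversal.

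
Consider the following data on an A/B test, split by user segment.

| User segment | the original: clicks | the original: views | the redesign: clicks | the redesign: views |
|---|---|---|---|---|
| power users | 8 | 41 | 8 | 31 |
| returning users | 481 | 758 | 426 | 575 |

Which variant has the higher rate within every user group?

Power users: the original 8/41 = 19.5%, the redesign 8/31 = 25.8% → the redesign
Returning users: the original 481/758 = 63.5%, the redesign 426/575 = 74.1% → the redesign
The redesign has the higher rate in both groups.

the redesign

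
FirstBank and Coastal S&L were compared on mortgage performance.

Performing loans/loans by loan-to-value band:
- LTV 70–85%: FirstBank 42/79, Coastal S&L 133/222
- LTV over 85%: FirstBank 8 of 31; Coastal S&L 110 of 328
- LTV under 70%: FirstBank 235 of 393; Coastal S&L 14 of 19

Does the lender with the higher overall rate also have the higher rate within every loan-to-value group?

No

LTV 70–85%: FirstBank 42/79 = 53.2%, Coastal S&L 133/222 = 59.9% → Coastal S&L
LTV over 85%: FirstBank 8/31 = 25.8%, Coastal S&L 110/328 = 33.5% → Coastal S&L
LTV under 70%: FirstBank 235/393 = 59.8%, Coastal S&L 14/19 = 73.7% → Coastal S&L
Overall: FirstBank 285/503 = 56.7%, Coastal S&L 257/569 = 45.2% → FirstBank
Coastal S&L wins each loan-to-value group but FirstBank wins overall — the comparison reverses. Coastal S&L's loans skew toward LTV over 85%, which has a lower base rate.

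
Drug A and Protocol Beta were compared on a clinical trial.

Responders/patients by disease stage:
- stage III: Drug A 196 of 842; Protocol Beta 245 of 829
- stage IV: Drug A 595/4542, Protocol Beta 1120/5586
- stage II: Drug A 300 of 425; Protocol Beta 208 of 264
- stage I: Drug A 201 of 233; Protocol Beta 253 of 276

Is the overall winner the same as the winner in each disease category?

Stage III: Drug A 196/842 = 23.3%, Protocol Beta 245/829 = 29.6% → Protocol Beta
Stage IV: Drug A 595/4542 = 13.1%, Protocol Beta 1120/5586 = 20.1% → Protocol Beta
Stage II: Drug A 300/425 = 70.6%, Protocol Beta 208/264 = 78.8% → Protocol Beta
Stage I: Drug A 201/233 = 86.3%, Protocol Beta 253/276 = 91.7% → Protocol Beta
Overall: Drug A 1292/6042 = 21.4%, Protocol Beta 1826/6955 = 26.3% → Protocol Beta
Protocol Beta wins overall and in every disease group — no reversal.

Yes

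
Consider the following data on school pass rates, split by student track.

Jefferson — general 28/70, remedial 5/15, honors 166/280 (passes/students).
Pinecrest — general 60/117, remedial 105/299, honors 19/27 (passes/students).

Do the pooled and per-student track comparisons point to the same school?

No

General: Jefferson 28/70 = 40.0%, Pinecrest 60/117 = 51.3% → Pinecrest
Remedial: Jefferson 5/15 = 33.3%, Pinecrest 105/299 = 35.1% → Pinecrest
Honors: Jefferson 166/280 = 59.3%, Pinecrest 19/27 = 70.4% → Pinecrest
Overall: Jefferson 199/365 = 54.5%, Pinecrest 184/443 = 41.5% → Jefferson
Pinecrest wins each student group but Jefferson wins overall — the comparison reverses. Pinecrest's students skew toward remedial, which has a lower base rate.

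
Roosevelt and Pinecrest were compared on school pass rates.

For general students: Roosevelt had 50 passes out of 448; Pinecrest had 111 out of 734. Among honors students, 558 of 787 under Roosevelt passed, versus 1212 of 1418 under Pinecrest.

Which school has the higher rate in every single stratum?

General: Roosevelt 50/448 = 11.2%, Pinecrest 111/734 = 15.1% → Pinecrest
Honors: Roosevelt 558/787 = 70.9%, Pinecrest 1212/1418 = 85.5% → Pinecrest
Pinecrest has the higher rate in both groups.

Pinecrest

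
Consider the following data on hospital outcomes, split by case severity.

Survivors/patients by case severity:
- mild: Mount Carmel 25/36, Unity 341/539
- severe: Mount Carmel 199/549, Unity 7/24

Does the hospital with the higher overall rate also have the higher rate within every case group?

Mild: Mount Carmel 25/36 = 69.4%, Unity 341/539 = 63.3% → Mount Carmel
Severe: Mount Carmel 199/549 = 36.2%, Unity 7/24 = 29.2% → Mount Carmel
Overall: Mount Carmel 224/585 = 38.3%, Unity 348/563 = 61.8% → Unity
Mount Carmel wins each case group but Unity wins overall — the comparison reverses. Mount Carmel's patients skew toward severe, which has a lower base rate.

No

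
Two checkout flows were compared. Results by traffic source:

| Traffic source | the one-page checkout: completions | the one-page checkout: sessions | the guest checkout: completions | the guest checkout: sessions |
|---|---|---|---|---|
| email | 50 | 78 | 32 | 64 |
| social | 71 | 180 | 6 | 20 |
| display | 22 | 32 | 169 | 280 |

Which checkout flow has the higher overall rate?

Email: the one-page checkout 50/78 = 64.1%, the guest checkout 32/64 = 50.0% → the one-page checkout
Social: the one-page checkout 71/180 = 39.4%, the guest checkout 6/20 = 30.0% → the one-page checkout
Display: the one-page checkout 22/32 = 68.8%, the guest checkout 169/280 = 60.4% → the one-page checkout
Overall: the one-page checkout 143/290 = 49.3%, the guest checkout 207/364 = 56.9% → the guest checkout
(The one-page checkout wins every traffic group but the guest checkout wins overall — the one-page checkout's sessions skew toward the low-rate social group.)

the guest checkout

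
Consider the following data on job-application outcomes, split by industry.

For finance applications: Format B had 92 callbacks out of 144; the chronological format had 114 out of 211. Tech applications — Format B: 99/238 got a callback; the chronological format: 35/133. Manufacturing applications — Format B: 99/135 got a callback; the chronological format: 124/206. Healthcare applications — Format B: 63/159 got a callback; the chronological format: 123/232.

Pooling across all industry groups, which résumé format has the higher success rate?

Finance: Format B 92/144 = 63.9%, the chronological format 114/211 = 54.0% → Format B
Tech: Format B 99/238 = 41.6%, the chronological format 35/133 = 26.3% → Format B
Manufacturing: Format B 99/135 = 73.3%, the chronological format 124/206 = 60.2% → Format B
Healthcare: Format B 63/159 = 39.6%, the chronological format 123/232 = 53.0% → the chronological format
Overall: Format B 353/676 = 52.2%, the chronological format 396/782 = 50.6% → Format B
(Neither sweeps every industry group, but Format B has the higher pooled rate.)

Format B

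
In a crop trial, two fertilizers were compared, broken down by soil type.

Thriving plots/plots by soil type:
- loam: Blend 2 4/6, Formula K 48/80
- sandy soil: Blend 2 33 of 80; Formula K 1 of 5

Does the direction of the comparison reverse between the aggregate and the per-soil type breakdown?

Yes

Loam: Blend 2 4/6 = 66.7%, Formula K 48/80 = 60.0% → Blend 2
Sandy soil: Blend 2 33/80 = 41.2%, Formula K 1/5 = 20.0% → Blend 2
Overall: Blend 2 37/86 = 43.0%, Formula K 49/85 = 57.6% → Formula K
Blend 2 wins each soil group but Formula K wins overall — the comparison reverses. Blend 2's plots skew toward sandy soil, which has a lower base rate.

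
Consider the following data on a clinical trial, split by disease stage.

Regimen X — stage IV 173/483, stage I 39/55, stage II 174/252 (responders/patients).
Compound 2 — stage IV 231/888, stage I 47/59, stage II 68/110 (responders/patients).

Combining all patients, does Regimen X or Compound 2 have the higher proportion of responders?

Regimen X

Stage IV: Regimen X 173/483 = 35.8%, Compound 2 231/888 = 26.0% → Regimen X
Stage I: Regimen X 39/55 = 70.9%, Compound 2 47/59 = 79.7% → Compound 2
Stage II: Regimen X 174/252 = 69.0%, Compound 2 68/110 = 61.8% → Regimen X
Overall: Regimen X 386/790 = 48.9%, Compound 2 346/1057 = 32.7% → Regimen X
(Neither sweeps every disease group, but Regimen X has the higher pooled rate.)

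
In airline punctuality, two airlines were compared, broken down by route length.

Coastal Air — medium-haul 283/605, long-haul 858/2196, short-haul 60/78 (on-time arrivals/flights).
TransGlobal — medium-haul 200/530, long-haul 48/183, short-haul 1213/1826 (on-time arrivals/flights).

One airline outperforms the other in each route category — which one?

Coastal Air

Medium-haul: Coastal Air 283/605 = 46.8%, TransGlobal 200/530 = 37.7% → Coastal Air
Long-haul: Coastal Air 858/2196 = 39.1%, TransGlobal 48/183 = 26.2% → Coastal Air
Short-haul: Coastal Air 60/78 = 76.9%, TransGlobal 1213/1826 = 66.4% → Coastal Air
Coastal Air has the higher rate in all 3 groups.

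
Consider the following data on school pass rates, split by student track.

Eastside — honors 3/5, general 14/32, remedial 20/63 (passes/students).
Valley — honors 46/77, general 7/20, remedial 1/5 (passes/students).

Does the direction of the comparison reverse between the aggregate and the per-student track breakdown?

Yes

Honors: Eastside 3/5 = 60.0%, Valley 46/77 = 59.7% → Eastside
General: Eastside 14/32 = 43.8%, Valley 7/20 = 35.0% → Eastside
Remedial: Eastside 20/63 = 31.7%, Valley 1/5 = 20.0% → Eastside
Overall: Eastside 37/100 = 37.0%, Valley 54/102 = 52.9% → Valley
Eastside wins each student group but Valley wins overall — the comparison reverses. Eastside's students skew toward remedial, which has a lower base rate.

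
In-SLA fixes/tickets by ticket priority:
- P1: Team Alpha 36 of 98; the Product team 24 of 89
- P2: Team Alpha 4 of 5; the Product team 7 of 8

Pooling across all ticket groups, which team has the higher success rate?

Team Alpha

P1: Team Alpha 36/98 = 36.7%, the Product team 24/89 = 27.0% → Team Alpha
P2: Team Alpha 4/5 = 80.0%, the Product team 7/8 = 87.5% → the Product team
Overall: Team Alpha 40/103 = 38.8%, the Product team 31/97 = 32.0% → Team Alpha
(Neither sweeps every ticket group, but Team Alpha has the higher pooled rate.)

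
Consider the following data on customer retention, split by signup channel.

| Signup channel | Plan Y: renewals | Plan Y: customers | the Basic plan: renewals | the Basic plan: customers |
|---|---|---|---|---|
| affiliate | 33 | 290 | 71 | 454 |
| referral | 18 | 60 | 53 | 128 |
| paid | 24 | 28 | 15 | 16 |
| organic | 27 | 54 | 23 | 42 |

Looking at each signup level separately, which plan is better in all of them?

Affiliate: Plan Y 33/290 = 11.4%, the Basic plan 71/454 = 15.6% → the Basic plan
Referral: Plan Y 18/60 = 30.0%, the Basic plan 53/128 = 41.4% → the Basic plan
Paid: Plan Y 24/28 = 85.7%, the Basic plan 15/16 = 93.8% → the Basic plan
Organic: Plan Y 27/54 = 50.0%, the Basic plan 23/42 = 54.8% → the Basic plan
The Basic plan has the higher rate in all 4 groups.

the Basic plan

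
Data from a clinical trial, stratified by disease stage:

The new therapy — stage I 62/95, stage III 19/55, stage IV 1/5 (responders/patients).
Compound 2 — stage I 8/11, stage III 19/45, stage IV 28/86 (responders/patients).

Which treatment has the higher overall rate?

the new therapy

Stage I: the new therapy 62/95 = 65.3%, Compound 2 8/11 = 72.7% → Compound 2
Stage III: the new therapy 19/55 = 34.5%, Compound 2 19/45 = 42.2% → Compound 2
Stage IV: the new therapy 1/5 = 20.0%, Compound 2 28/86 = 32.6% → Compound 2
Overall: the new therapy 82/155 = 52.9%, Compound 2 55/142 = 38.7% → the new therapy
(Compound 2 wins every disease group but the new therapy wins overall — Compound 2's patients skew toward the low-rate stage IV group.)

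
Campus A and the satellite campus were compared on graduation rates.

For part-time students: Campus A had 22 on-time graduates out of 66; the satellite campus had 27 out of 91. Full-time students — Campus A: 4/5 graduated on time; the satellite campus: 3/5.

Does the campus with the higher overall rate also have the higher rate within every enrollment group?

Part-time: Campus A 22/66 = 33.3%, the satellite campus 27/91 = 29.7% → Campus A
Full-time: Campus A 4/5 = 80.0%, the satellite campus 3/5 = 60.0% → Campus A
Overall: Campus A 26/71 = 36.6%, the satellite campus 30/96 = 31.2% → Campus A
Campus A wins overall and in every enrollment group — no reversal.

Yes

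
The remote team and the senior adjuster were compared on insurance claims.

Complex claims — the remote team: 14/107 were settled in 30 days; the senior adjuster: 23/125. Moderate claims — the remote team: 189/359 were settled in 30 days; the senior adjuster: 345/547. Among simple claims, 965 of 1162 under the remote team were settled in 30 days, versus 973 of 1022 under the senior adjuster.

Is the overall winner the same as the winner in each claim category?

Complex: the remote team 14/107 = 13.1%, the senior adjuster 23/125 = 18.4% → the senior adjuster
Moderate: the remote team 189/359 = 52.6%, the senior adjuster 345/547 = 63.1% → the senior adjuster
Simple: the remote team 965/1162 = 83.0%, the senior adjuster 973/1022 = 95.2% → the senior adjuster
Overall: the remote team 1168/1628 = 71.7%, the senior adjuster 1341/1694 = 79.2% → the senior adjuster
The senior adjuster wins overall and in every claim group — no reversal.

Yes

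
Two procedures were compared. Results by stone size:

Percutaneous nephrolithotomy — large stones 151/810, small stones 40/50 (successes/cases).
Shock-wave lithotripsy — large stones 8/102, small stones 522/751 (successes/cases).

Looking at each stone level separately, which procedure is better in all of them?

Large stones: percutaneous nephrolithotomy 151/810 = 18.6%, shock-wave lithotripsy 8/102 = 7.8% → percutaneous nephrolithotomy
Small stones: percutaneous nephrolithotomy 40/50 = 80.0%, shock-wave lithotripsy 522/751 = 69.5% → percutaneous nephrolithotomy
Percutaneous nephrolithotomy has the higher rate in both groups.

percutaneous nephrolithotomy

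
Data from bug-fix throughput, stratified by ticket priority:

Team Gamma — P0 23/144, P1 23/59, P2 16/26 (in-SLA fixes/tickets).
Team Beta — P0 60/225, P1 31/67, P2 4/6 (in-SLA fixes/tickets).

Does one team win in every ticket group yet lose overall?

P0: Team Gamma 23/144 = 16.0%, Team Beta 60/225 = 26.7% → Team Beta
P1: Team Gamma 23/59 = 39.0%, Team Beta 31/67 = 46.3% → Team Beta
P2: Team Gamma 16/26 = 61.5%, Team Beta 4/6 = 66.7% → Team Beta
Overall: Team Gamma 62/229 = 27.1%, Team Beta 95/298 = 31.9% → Team Beta
Team Beta wins overall and in every ticket group — no reversal.

No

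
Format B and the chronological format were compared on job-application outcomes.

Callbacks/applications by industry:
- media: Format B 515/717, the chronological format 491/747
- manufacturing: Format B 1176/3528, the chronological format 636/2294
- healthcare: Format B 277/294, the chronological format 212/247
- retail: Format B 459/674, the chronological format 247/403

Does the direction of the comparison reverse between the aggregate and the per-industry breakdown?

No

Media: Format B 515/717 = 71.8%, the chronological format 491/747 = 65.7% → Format B
Manufacturing: Format B 1176/3528 = 33.3%, the chronological format 636/2294 = 27.7% → Format B
Healthcare: Format B 277/294 = 94.2%, the chronological format 212/247 = 85.8% → Format B
Retail: Format B 459/674 = 68.1%, the chronological format 247/403 = 61.3% → Format B
Overall: Format B 2427/5213 = 46.6%, the chronological format 1586/3691 = 43.0% → Format B
Format B wins overall and in every industry group — no reversal.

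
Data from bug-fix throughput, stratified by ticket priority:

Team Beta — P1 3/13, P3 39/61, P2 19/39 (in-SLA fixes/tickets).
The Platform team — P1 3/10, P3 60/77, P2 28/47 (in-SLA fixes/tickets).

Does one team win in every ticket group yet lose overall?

P1: Team Beta 3/13 = 23.1%, the Platform team 3/10 = 30.0% → the Platform team
P3: Team Beta 39/61 = 63.9%, the Platform team 60/77 = 77.9% → the Platform team
P2: Team Beta 19/39 = 48.7%, the Platform team 28/47 = 59.6% → the Platform team
Overall: Team Beta 61/113 = 54.0%, the Platform team 91/134 = 67.9% → the Platform team
The Platform team wins overall and in every ticket group — no reversal.

No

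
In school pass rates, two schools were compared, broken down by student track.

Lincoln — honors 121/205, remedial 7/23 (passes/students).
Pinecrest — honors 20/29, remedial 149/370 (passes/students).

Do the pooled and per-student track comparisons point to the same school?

No

Honors: Lincoln 121/205 = 59.0%, Pinecrest 20/29 = 69.0% → Pinecrest
Remedial: Lincoln 7/23 = 30.4%, Pinecrest 149/370 = 40.3% → Pinecrest
Overall: Lincoln 128/228 = 56.1%, Pinecrest 169/399 = 42.4% → Lincoln
Pinecrest wins each student group but Lincoln wins overall — the comparison reverses. Pinecrest's students skew toward remedial, which has a lower base rate.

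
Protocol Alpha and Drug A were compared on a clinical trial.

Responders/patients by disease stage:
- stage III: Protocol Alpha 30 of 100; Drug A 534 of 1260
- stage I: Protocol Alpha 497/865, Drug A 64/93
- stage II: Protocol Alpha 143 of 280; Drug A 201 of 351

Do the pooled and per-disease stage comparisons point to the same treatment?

Stage III: Protocol Alpha 30/100 = 30.0%, Drug A 534/1260 = 42.4% → Drug A
Stage I: Protocol Alpha 497/865 = 57.5%, Drug A 64/93 = 68.8% → Drug A
Stage II: Protocol Alpha 143/280 = 51.1%, Drug A 201/351 = 57.3% → Drug A
Overall: Protocol Alpha 670/1245 = 53.8%, Drug A 799/1704 = 46.9% → Protocol Alpha
Drug A wins each disease group but Protocol Alpha wins overall — the comparison reverses. Drug A's patients skew toward stage III, which has a lower base rate.

No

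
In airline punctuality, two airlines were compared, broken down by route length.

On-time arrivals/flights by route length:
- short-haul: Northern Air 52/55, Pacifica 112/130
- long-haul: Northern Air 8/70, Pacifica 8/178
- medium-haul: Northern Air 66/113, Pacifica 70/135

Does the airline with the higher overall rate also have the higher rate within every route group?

Yes

Short-haul: Northern Air 52/55 = 94.5%, Pacifica 112/130 = 86.2% → Northern Air
Long-haul: Northern Air 8/70 = 11.4%, Pacifica 8/178 = 4.5% → Northern Air
Medium-haul: Northern Air 66/113 = 58.4%, Pacifica 70/135 = 51.9% → Northern Air
Overall: Northern Air 126/238 = 52.9%, Pacifica 190/443 = 42.9% → Northern Air
Northern Air wins overall and in every route group — no reversal.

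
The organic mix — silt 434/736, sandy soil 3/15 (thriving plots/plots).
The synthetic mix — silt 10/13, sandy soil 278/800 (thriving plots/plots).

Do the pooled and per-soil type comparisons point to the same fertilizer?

No

Silt: the organic mix 434/736 = 59.0%, the synthetic mix 10/13 = 76.9% → the synthetic mix
Sandy soil: the organic mix 3/15 = 20.0%, the synthetic mix 278/800 = 34.8% → the synthetic mix
Overall: the organic mix 437/751 = 58.2%, the synthetic mix 288/813 = 35.4% → the organic mix
The synthetic mix wins each soil group but the organic mix wins overall — the comparison reverses. The synthetic mix's plots skew toward sandy soil, which has a lower base rate.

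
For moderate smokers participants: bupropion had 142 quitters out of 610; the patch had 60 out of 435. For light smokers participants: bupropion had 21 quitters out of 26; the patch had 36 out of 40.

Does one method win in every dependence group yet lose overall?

Moderate smokers: bupropion 142/610 = 23.3%, the patch 60/435 = 13.8% → bupropion
Light smokers: bupropion 21/26 = 80.8%, the patch 36/40 = 90.0% → the patch
Overall: bupropion 163/636 = 25.6%, the patch 96/475 = 20.2% → bupropion
Neither sweeps: bupropion wins 1 of 2 groups, the patch wins 1. Bupropion wins overall but not every group — no Simpson reversal.

No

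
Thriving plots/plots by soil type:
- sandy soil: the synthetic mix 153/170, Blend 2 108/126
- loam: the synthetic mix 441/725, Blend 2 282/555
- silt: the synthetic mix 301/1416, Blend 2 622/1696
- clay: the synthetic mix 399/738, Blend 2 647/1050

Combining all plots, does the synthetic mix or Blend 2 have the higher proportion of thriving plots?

Sandy soil: the synthetic mix 153/170 = 90.0%, Blend 2 108/126 = 85.7% → the synthetic mix
Loam: the synthetic mix 441/725 = 60.8%, Blend 2 282/555 = 50.8% → the synthetic mix
Silt: the synthetic mix 301/1416 = 21.3%, Blend 2 622/1696 = 36.7% → Blend 2
Clay: the synthetic mix 399/738 = 54.1%, Blend 2 647/1050 = 61.6% → Blend 2
Overall: the synthetic mix 1294/3049 = 42.4%, Blend 2 1659/3427 = 48.4% → Blend 2
(Neither sweeps every soil group, but Blend 2 has the higher pooled rate.)

Blend 2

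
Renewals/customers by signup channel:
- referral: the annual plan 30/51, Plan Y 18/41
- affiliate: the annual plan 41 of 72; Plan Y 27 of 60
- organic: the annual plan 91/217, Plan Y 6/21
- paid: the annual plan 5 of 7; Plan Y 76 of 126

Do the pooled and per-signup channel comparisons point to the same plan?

Referral: the annual plan 30/51 = 58.8%, Plan Y 18/41 = 43.9% → the annual plan
Affiliate: the annual plan 41/72 = 56.9%, Plan Y 27/60 = 45.0% → the annual plan
Organic: the annual plan 91/217 = 41.9%, Plan Y 6/21 = 28.6% → the annual plan
Paid: the annual plan 5/7 = 71.4%, Plan Y 76/126 = 60.3% → the annual plan
Overall: the annual plan 167/347 = 48.1%, Plan Y 127/248 = 51.2% → Plan Y
The annual plan wins each signup group but Plan Y wins overall — the comparison reverses. The annual plan's customers skew toward organic, which has a lower base rate.

No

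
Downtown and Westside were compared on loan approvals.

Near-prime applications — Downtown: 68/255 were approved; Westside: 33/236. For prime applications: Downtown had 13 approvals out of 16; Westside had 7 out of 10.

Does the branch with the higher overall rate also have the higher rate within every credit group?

Yes

Near-prime: Downtown 68/255 = 26.7%, Westside 33/236 = 14.0% → Downtown
Prime: Downtown 13/16 = 81.2%, Westside 7/10 = 70.0% → Downtown
Overall: Downtown 81/271 = 29.9%, Westside 40/246 = 16.3% → Downtown
Downtown wins overall and in every credit group — no reversal.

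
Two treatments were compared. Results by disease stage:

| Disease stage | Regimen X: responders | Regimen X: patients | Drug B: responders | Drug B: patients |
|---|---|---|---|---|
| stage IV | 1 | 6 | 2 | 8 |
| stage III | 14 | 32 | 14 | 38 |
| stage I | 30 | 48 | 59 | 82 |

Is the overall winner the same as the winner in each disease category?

Stage IV: Regimen X 1/6 = 16.7%, Drug B 2/8 = 25.0% → Drug B
Stage III: Regimen X 14/32 = 43.8%, Drug B 14/38 = 36.8% → Regimen X
Stage I: Regimen X 30/48 = 62.5%, Drug B 59/82 = 72.0% → Drug B
Overall: Regimen X 45/86 = 52.3%, Drug B 75/128 = 58.6% → Drug B
Neither sweeps: Regimen X wins 1 of 3 groups, Drug B wins 2. Drug B wins overall but not every group — no Simpson reversal.

No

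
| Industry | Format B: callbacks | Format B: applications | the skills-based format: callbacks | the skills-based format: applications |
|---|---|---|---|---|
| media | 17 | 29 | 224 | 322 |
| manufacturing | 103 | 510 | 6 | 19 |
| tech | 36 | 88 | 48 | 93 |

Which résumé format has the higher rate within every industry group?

Media: Format B 17/29 = 58.6%, the skills-based format 224/322 = 69.6% → the skills-based format
Manufacturing: Format B 103/510 = 20.2%, the skills-based format 6/19 = 31.6% → the skills-based format
Tech: Format B 36/88 = 40.9%, the skills-based format 48/93 = 51.6% → the skills-based format
The skills-based format has the higher rate in all 3 groups.

the skills-based format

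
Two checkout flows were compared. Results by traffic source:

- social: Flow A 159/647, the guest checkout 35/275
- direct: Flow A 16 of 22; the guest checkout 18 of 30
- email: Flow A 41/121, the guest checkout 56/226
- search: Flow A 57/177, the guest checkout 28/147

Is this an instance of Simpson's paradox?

Social: Flow A 159/647 = 24.6%, the guest checkout 35/275 = 12.7% → Flow A
Direct: Flow A 16/22 = 72.7%, the guest checkout 18/30 = 60.0% → Flow A
Email: Flow A 41/121 = 33.9%, the guest checkout 56/226 = 24.8% → Flow A
Search: Flow A 57/177 = 32.2%, the guest checkout 28/147 = 19.0% → Flow A
Overall: Flow A 273/967 = 28.2%, the guest checkout 137/678 = 20.2% → Flow A
Flow A wins overall and in every traffic group — no reversal.

No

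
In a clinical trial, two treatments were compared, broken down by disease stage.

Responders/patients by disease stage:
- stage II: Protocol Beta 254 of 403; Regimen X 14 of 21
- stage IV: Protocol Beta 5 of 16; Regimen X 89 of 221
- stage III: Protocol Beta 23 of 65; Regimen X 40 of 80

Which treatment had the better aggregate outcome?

Stage II: Protocol Beta 254/403 = 63.0%, Regimen X 14/21 = 66.7% → Regimen X
Stage IV: Protocol Beta 5/16 = 31.2%, Regimen X 89/221 = 40.3% → Regimen X
Stage III: Protocol Beta 23/65 = 35.4%, Regimen X 40/80 = 50.0% → Regimen X
Overall: Protocol Beta 282/484 = 58.3%, Regimen X 143/322 = 44.4% → Protocol Beta
(Regimen X wins every disease group but Protocol Beta wins overall — Regimen X's patients skew toward the low-rate stage IV group.)

Protocol Beta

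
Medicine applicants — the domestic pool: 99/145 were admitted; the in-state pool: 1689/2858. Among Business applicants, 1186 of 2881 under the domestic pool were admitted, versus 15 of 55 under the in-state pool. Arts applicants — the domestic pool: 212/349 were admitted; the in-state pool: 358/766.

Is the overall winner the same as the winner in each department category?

No

Medicine: the domestic pool 99/145 = 68.3%, the in-state pool 1689/2858 = 59.1% → the domestic pool
Business: the domestic pool 1186/2881 = 41.2%, the in-state pool 15/55 = 27.3% → the domestic pool
Arts: the domestic pool 212/349 = 60.7%, the in-state pool 358/766 = 46.7% → the domestic pool
Overall: the domestic pool 1497/3375 = 44.4%, the in-state pool 2062/3679 = 56.0% → the in-state pool
The domestic pool wins each department group but the in-state pool wins overall — the comparison reverses. The domestic pool's applicants skew toward Business, which has a lower base rate.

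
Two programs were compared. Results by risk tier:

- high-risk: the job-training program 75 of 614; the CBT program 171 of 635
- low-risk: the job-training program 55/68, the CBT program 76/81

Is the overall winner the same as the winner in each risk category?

High-risk: the job-training program 75/614 = 12.2%, the CBT program 171/635 = 26.9% → the CBT program
Low-risk: the job-training program 55/68 = 80.9%, the CBT program 76/81 = 93.8% → the CBT program
Overall: the job-training program 130/682 = 19.1%, the CBT program 247/716 = 34.5% → the CBT program
The CBT program wins overall and in every risk group — no reversal.

Yes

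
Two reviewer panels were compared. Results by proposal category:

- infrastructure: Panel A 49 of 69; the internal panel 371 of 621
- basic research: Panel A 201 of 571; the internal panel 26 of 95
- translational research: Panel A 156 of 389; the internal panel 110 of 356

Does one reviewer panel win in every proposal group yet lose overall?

Yes

Infrastructure: Panel A 49/69 = 71.0%, the internal panel 371/621 = 59.7% → Panel A
Basic research: Panel A 201/571 = 35.2%, the internal panel 26/95 = 27.4% → Panel A
Translational research: Panel A 156/389 = 40.1%, the internal panel 110/356 = 30.9% → Panel A
Overall: Panel A 406/1029 = 39.5%, the internal panel 507/1072 = 47.3% → the internal panel
Panel A wins each proposal group but the internal panel wins overall — the comparison reverses. Panel A's proposals skew toward basic research, which has a lower base rate.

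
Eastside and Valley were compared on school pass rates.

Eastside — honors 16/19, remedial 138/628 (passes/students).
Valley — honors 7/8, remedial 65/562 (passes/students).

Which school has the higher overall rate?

Honors: Eastside 16/19 = 84.2%, Valley 7/8 = 87.5% → Valley
Remedial: Eastside 138/628 = 22.0%, Valley 65/562 = 11.6% → Eastside
Overall: Eastside 154/647 = 23.8%, Valley 72/570 = 12.6% → Eastside
(Neither sweeps every student group, but Eastside has the higher pooled rate.)

Eastside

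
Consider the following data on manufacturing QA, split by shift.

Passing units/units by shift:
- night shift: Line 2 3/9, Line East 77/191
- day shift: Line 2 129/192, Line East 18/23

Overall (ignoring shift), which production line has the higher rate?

Night shift: Line 2 3/9 = 33.3%, Line East 77/191 = 40.3% → Line East
Day shift: Line 2 129/192 = 67.2%, Line East 18/23 = 78.3% → Line East
Overall: Line 2 132/201 = 65.7%, Line East 95/214 = 44.4% → Line 2
(Line East wins every shift group but Line 2 wins overall — Line East's units skew toward the low-rate night shift group.)

Line 2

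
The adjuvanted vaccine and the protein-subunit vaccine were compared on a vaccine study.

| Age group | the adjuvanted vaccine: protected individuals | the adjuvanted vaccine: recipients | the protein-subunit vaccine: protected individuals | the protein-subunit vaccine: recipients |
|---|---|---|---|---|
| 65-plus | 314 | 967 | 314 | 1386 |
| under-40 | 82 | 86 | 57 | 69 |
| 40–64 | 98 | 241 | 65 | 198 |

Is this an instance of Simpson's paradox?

65-plus: the adjuvanted vaccine 314/967 = 32.5%, the protein-subunit vaccine 314/1386 = 22.7% → the adjuvanted vaccine
Under-40: the adjuvanted vaccine 82/86 = 95.3%, the protein-subunit vaccine 57/69 = 82.6% → the adjuvanted vaccine
40–64: the adjuvanted vaccine 98/241 = 40.7%, the protein-subunit vaccine 65/198 = 32.8% → the adjuvanted vaccine
Overall: the adjuvanted vaccine 494/1294 = 38.2%, the protein-subunit vaccine 436/1653 = 26.4% → the adjuvanted vaccine
The adjuvanted vaccine wins overall and in every age group — no reversal.

No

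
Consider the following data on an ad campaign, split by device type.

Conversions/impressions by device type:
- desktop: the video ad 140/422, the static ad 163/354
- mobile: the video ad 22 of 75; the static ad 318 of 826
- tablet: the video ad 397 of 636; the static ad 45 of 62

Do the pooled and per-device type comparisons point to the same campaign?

Desktop: the video ad 140/422 = 33.2%, the static ad 163/354 = 46.0% → the static ad
Mobile: the video ad 22/75 = 29.3%, the static ad 318/826 = 38.5% → the static ad
Tablet: the video ad 397/636 = 62.4%, the static ad 45/62 = 72.6% → the static ad
Overall: the video ad 559/1133 = 49.3%, the static ad 526/1242 = 42.4% → the video ad
The static ad wins each device group but the video ad wins overall — the comparison reverses. The static ad's impressions skew toward mobile, which has a lower base rate.

No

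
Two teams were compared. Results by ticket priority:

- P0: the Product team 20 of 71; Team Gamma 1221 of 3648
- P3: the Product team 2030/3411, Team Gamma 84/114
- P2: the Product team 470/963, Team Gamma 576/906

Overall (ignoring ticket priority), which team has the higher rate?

the Product team

P0: the Product team 20/71 = 28.2%, Team Gamma 1221/3648 = 33.5% → Team Gamma
P3: the Product team 2030/3411 = 59.5%, Team Gamma 84/114 = 73.7% → Team Gamma
P2: the Product team 470/963 = 48.8%, Team Gamma 576/906 = 63.6% → Team Gamma
Overall: the Product team 2520/4445 = 56.7%, Team Gamma 1881/4668 = 40.3% → the Product team
(Team Gamma wins every ticket group but the Product team wins overall — Team Gamma's tickets skew toward the low-rate P0 group.)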